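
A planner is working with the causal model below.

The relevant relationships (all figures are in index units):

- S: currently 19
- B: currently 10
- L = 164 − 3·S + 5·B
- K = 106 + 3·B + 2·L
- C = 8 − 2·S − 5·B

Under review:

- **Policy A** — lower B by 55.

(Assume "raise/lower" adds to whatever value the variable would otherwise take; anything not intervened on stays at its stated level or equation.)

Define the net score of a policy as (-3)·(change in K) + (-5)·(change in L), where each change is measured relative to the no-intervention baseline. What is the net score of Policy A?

Baseline:
  S = 19
  B = 10
  L = 164 − 3·19 + 5·10 = 157
  K = 106 + 3·10 + 2·157 = 450
Policy A (B − 55):
  S = 19
  B = 10 − 55 = -45
  L = 164 − 3·19 + 5·(-45) = -118
  K = 106 + 3·(-45) + 2·(-118) = -265
ΔK = -265 − 450 = -715; ΔL = -118 − 157 = -275
Score = (-3)·(-715) + (-5)·(-275) = 3520

3520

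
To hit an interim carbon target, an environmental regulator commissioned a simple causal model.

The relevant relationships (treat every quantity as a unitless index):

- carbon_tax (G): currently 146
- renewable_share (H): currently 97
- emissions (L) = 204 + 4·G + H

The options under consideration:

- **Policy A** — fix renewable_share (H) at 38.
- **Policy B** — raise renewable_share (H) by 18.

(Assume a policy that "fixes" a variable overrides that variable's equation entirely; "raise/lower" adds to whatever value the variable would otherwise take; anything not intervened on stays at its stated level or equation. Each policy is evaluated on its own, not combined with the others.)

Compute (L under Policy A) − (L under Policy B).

-77

Policy A (H := 38):
  G = 146
  H = 38
  L = 204 + 4·146 + 38 = 826
Policy B (H + 18):
  G = 146
  H = 97 + 18 = 115
  L = 204 + 4·146 + 115 = 903
L: 826 − 903 = -77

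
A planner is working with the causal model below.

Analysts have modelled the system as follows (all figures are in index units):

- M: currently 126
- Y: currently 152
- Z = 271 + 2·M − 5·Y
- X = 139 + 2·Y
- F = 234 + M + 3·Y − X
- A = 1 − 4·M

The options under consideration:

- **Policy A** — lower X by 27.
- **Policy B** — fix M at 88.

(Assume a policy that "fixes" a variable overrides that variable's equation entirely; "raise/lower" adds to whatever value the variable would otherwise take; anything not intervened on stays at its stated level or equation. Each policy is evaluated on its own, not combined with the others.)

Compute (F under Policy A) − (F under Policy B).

Policy A (X − 27):
  M = 126
  Y = 152
  X = 139 + 2·152 (−27 from intervention) = 416
  F = 234 + 126 + 3·152 − 416 = 400
Policy B (M := 88):
  M = 88
  Y = 152
  X = 139 + 2·152 = 443
  F = 234 + 88 + 3·152 − 443 = 335
F: 400 − 335 = 65

65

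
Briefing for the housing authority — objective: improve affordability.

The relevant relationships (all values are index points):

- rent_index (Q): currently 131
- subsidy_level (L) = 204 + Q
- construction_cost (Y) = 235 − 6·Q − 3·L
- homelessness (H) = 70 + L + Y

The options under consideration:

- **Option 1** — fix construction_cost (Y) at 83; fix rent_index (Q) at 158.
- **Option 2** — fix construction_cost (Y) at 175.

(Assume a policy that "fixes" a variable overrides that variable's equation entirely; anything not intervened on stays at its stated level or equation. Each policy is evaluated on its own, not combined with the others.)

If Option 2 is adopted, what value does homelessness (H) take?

580

Option 2 (Y := 175):
  Q = 131
  L = 204 + 131 = 335
  Y = 175
  H = 70 + 335 + 175 = 580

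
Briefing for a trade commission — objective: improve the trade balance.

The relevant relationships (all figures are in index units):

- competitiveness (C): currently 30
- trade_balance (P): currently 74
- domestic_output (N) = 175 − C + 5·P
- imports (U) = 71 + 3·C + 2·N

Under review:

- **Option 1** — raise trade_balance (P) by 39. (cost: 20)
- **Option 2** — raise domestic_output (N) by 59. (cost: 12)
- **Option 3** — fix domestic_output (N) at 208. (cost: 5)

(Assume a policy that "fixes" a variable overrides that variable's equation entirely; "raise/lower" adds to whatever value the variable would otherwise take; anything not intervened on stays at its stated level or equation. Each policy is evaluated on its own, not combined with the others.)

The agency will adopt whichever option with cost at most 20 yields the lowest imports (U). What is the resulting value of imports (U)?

Option 1 (P + 39):
  C = 30
  P = 74 + 39 = 113
  N = 175 − 30 + 5·113 = 710
  U = 71 + 3·30 + 2·710 = 1581
Option 2 (N + 59):
  C = 30
  P = 74
  N = 175 − 30 + 5·74 (+59 from intervention) = 574
  U = 71 + 3·30 + 2·574 = 1309
Option 3 (N := 208):
  C = 30
  P = 74
  N = 208
  U = 71 + 3·30 + 2·208 = 577
Comparing — Option 1: U=1581, Option 2: U=1309, Option 3: U=577. Lowest is 577 (Option 3).

577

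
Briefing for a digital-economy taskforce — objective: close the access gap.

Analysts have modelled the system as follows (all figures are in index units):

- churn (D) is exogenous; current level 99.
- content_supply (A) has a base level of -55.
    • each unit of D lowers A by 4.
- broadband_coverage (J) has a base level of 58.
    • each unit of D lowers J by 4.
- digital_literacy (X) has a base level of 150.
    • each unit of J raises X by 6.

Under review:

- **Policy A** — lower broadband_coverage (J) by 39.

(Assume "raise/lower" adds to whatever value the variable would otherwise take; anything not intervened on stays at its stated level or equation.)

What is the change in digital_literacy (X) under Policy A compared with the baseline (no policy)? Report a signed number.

Baseline:
  D = 99
  J = 58 − 4·99 = -338
  X = 150 + 6·(-338) = -1878
Policy A (J − 39):
  D = 99
  J = 58 − 4·99 (−39 from intervention) = -377
  X = 150 + 6·(-377) = -2112
Change in X: -2112 − (-1878) = -234

-234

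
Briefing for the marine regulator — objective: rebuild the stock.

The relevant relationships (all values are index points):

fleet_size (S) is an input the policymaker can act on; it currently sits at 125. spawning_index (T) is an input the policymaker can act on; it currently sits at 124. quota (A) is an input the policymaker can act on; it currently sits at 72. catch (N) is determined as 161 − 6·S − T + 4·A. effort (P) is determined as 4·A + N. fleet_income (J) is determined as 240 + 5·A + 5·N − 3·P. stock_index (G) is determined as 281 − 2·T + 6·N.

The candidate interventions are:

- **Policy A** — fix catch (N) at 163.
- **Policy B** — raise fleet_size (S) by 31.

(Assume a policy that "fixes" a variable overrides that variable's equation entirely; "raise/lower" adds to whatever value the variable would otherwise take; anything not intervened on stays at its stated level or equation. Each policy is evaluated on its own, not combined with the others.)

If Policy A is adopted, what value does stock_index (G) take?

1011

Policy A (N := 163):
  S = 125
  T = 124
  A = 72
  N = 163
  G = 281 − 2·124 + 6·163 = 1011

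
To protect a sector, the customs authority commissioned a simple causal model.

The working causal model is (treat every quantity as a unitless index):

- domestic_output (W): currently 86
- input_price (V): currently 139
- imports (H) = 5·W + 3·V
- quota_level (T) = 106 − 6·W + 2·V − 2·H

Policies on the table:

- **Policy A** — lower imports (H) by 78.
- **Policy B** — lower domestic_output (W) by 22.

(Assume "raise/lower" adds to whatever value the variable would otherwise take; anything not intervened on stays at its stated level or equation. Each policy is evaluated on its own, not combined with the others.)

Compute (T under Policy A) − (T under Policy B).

-196

Policy A (H − 78):
  W = 86
  V = 139
  H = 0 + 5·86 + 3·139 (−78 from intervention) = 769
  T = 106 − 6·86 + 2·139 − 2·769 = -1670
Policy B (W − 22):
  W = 86 − 22 = 64
  V = 139
  H = 0 + 5·64 + 3·139 = 737
  T = 106 − 6·64 + 2·139 − 2·737 = -1474
T: -1670 − (-1474) = -196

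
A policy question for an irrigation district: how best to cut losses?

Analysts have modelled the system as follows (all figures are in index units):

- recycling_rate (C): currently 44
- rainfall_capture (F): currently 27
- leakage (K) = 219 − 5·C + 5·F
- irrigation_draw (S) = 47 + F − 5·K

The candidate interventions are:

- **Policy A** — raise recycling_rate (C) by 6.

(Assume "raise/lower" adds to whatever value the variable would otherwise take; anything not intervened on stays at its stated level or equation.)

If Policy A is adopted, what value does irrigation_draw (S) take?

Policy A (C + 6):
  C = 44 + 6 = 50
  F = 27
  K = 219 − 5·50 + 5·27 = 104
  S = 47 + 27 − 5·104 = -446

-446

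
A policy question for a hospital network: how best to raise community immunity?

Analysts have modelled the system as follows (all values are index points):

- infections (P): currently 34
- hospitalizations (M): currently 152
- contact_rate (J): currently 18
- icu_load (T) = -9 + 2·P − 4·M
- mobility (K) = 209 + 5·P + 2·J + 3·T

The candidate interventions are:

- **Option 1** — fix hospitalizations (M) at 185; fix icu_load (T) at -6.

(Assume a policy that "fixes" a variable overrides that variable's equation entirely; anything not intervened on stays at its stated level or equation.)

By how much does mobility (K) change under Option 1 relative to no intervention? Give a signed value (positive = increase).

Baseline:
  P = 34
  M = 152
  J = 18
  T = -9 + 2·34 − 4·152 = -549
  K = 209 + 5·34 + 2·18 + 3·(-549) = -1232
Option 1 (M := 185, T := -6):
  P = 34
  M = 185
  J = 18
  T = -6
  K = 209 + 5·34 + 2·18 + 3·(-6) = 397
Change in K: 397 − (-1232) = 1629

1629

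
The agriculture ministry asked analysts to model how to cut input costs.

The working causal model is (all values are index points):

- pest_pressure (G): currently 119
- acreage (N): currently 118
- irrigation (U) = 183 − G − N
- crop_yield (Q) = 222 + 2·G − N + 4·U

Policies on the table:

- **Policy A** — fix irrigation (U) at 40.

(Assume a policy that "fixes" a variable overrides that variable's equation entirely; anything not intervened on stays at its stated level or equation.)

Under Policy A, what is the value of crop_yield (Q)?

502

Policy A (U := 40):
  G = 119
  N = 118
  U = 40
  Q = 222 + 2·119 − 118 + 4·40 = 502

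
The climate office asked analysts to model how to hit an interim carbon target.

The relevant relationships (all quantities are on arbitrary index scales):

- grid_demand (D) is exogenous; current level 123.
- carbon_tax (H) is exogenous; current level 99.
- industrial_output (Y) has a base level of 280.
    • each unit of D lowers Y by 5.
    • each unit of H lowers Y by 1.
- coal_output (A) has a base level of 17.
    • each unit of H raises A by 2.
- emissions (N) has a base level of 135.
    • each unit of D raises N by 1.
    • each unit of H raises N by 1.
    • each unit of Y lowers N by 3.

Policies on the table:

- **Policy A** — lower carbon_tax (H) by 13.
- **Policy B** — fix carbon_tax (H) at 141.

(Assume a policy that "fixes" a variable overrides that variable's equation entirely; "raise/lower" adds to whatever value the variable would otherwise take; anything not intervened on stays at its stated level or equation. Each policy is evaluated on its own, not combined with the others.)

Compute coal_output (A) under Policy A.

Policy A (H − 13):
  H = 99 − 13 = 86
  A = 17 + 2·86 = 189

189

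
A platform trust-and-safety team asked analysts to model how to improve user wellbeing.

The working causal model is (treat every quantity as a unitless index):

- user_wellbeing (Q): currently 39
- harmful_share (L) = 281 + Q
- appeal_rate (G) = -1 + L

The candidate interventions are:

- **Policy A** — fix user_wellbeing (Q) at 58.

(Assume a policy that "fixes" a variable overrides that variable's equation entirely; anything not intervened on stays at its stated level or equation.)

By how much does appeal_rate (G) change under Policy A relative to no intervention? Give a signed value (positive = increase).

19

Baseline:
  Q = 39
  L = 281 + 39 = 320
  G = -1 + 320 = 319
Policy A (Q := 58):
  Q = 58
  L = 281 + 58 = 339
  G = -1 + 339 = 338
Change in G: 338 − 319 = 19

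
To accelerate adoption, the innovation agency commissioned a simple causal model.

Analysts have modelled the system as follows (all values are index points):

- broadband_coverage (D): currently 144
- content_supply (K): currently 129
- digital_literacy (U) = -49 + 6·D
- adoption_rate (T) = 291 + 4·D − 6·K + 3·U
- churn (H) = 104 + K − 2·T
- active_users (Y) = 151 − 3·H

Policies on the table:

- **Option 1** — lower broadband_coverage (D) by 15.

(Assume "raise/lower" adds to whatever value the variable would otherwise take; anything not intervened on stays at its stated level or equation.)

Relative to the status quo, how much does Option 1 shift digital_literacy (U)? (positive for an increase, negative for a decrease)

-90

Baseline:
  D = 144
  U = -49 + 6·144 = 815
Option 1 (D − 15):
  D = 144 − 15 = 129
  U = -49 + 6·129 = 725
Change in U: 725 − 815 = -90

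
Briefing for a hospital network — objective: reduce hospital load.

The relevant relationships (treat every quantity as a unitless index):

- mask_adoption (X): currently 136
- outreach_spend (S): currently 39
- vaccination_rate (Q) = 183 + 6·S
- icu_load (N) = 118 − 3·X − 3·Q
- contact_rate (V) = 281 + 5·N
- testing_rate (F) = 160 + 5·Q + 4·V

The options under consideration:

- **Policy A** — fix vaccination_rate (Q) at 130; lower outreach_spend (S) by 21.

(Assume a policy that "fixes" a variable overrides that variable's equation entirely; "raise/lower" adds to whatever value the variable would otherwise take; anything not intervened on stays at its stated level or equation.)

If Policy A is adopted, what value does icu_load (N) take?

-680

Policy A (Q := 130, S − 21):
  X = 136
  S = 39 − 21 = 18
  Q = 130
  N = 118 − 3·136 − 3·130 = -680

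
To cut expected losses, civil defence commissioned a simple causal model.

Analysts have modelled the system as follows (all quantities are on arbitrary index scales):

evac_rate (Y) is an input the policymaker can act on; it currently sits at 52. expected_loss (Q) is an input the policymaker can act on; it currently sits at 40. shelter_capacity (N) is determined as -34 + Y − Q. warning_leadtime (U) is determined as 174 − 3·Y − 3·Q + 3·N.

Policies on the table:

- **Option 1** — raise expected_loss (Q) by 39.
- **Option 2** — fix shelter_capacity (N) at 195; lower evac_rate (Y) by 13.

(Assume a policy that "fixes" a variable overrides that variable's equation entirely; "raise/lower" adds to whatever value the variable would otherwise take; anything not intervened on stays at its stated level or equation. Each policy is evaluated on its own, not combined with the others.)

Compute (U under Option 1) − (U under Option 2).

Option 1 (Q + 39):
  Y = 52
  Q = 40 + 39 = 79
  N = -34 + 52 − 79 = -61
  U = 174 − 3·52 − 3·79 + 3·(-61) = -402
Option 2 (N := 195, Y − 13):
  Y = 52 − 13 = 39
  Q = 40
  N = 195
  U = 174 − 3·39 − 3·40 + 3·195 = 522
U: -402 − 522 = -924

-924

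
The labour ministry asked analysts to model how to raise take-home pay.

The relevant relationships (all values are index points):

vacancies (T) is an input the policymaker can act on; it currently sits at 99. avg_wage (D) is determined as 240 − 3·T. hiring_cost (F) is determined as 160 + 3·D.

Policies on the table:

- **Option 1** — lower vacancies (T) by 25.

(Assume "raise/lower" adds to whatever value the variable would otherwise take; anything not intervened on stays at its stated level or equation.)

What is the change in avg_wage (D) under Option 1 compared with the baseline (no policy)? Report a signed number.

Baseline:
  T = 99
  D = 240 − 3·99 = -57
Option 1 (T − 25):
  T = 99 − 25 = 74
  D = 240 − 3·74 = 18
Change in D: 18 − (-57) = 75

75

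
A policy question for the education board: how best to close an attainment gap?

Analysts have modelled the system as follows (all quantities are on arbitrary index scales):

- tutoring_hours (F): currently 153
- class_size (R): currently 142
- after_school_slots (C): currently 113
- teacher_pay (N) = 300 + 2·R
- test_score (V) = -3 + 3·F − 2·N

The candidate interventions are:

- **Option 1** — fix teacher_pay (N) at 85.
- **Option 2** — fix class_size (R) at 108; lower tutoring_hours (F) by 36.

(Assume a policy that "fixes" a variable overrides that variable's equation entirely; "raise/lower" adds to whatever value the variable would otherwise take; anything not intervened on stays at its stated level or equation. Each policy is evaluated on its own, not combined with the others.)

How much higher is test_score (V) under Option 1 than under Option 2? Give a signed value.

Option 1 (N := 85):
  F = 153
  R = 142
  N = 85
  V = -3 + 3·153 − 2·85 = 286
Option 2 (R := 108, F − 36):
  F = 153 − 36 = 117
  R = 108
  N = 300 + 2·108 = 516
  V = -3 + 3·117 − 2·516 = -684
V: 286 − (-684) = 970

970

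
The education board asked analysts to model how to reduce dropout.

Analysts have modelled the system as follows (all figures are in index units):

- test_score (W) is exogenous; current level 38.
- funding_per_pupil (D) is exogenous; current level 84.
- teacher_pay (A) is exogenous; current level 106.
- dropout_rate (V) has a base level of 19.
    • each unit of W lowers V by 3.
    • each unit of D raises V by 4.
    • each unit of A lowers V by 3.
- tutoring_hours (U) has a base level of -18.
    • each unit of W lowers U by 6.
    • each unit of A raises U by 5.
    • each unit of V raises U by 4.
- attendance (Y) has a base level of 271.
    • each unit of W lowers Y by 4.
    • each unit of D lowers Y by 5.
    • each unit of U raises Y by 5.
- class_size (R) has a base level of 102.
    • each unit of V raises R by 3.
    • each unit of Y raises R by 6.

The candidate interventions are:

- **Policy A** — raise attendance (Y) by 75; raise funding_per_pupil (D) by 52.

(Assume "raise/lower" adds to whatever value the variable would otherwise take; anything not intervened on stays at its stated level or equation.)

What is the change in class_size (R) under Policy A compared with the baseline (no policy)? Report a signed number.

24474

Baseline:
  W = 38
  D = 84
  A = 106
  V = 19 − 3·38 + 4·84 − 3·106 = -77
  U = -18 − 6·38 + 5·106 + 4·(-77) = -24
  Y = 271 − 4·38 − 5·84 + 5·(-24) = -421
  R = 102 + 3·(-77) + 6·(-421) = -2655
Policy A (Y + 75, D + 52):
  W = 38
  D = 84 + 52 = 136
  A = 106
  V = 19 − 3·38 + 4·136 − 3·106 = 131
  U = -18 − 6·38 + 5·106 + 4·131 = 808
  Y = 271 − 4·38 − 5·136 + 5·808 (+75 from intervention) = 3554
  R = 102 + 3·131 + 6·3554 = 21819
Change in R: 21819 − (-2655) = 24474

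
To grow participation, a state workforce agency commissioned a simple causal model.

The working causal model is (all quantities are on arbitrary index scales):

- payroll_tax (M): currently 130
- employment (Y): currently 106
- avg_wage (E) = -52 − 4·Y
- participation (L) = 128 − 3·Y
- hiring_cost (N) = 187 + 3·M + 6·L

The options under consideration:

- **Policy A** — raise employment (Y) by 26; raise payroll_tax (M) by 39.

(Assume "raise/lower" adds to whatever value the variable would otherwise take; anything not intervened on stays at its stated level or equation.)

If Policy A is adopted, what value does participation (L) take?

Policy A (Y + 26, M + 39):
  Y = 106 + 26 = 132
  L = 128 − 3·132 = -268

-268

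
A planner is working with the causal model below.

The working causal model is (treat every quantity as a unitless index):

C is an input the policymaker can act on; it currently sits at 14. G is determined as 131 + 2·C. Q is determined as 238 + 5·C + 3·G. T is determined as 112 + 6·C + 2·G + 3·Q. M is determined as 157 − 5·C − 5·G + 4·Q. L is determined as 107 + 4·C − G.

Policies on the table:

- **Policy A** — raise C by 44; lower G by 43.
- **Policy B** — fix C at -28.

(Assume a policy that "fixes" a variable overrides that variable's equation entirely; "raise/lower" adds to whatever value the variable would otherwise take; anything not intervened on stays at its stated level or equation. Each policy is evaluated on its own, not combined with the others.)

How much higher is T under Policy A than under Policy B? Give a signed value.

Policy A (C + 44, G − 43):
  C = 14 + 44 = 58
  G = 131 + 2·58 (−43 from intervention) = 204
  Q = 238 + 5·58 + 3·204 = 1140
  T = 112 + 6·58 + 2·204 + 3·1140 = 4288
Policy B (C := -28):
  C = -28
  G = 131 + 2·(-28) = 75
  Q = 238 + 5·(-28) + 3·75 = 323
  T = 112 + 6·(-28) + 2·75 + 3·323 = 1063
T: 4288 − 1063 = 3225

3225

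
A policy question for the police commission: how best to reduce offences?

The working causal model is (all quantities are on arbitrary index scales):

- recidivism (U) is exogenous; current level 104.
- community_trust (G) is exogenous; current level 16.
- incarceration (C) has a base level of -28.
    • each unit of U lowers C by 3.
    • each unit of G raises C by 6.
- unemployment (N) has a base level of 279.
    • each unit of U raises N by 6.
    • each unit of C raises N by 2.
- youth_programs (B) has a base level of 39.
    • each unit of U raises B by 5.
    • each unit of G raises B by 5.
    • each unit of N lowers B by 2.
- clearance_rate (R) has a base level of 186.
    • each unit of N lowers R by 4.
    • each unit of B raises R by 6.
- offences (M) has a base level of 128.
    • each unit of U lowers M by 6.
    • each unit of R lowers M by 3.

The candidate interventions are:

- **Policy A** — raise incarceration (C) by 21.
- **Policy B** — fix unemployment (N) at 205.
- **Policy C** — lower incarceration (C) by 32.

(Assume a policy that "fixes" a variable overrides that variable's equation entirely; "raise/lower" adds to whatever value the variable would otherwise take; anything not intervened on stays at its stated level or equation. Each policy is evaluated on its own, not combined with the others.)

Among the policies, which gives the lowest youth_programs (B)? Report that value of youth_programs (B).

-275

Policy A (C + 21):
  U = 104
  G = 16
  C = -28 − 3·104 + 6·16 (+21 from intervention) = -223
  N = 279 + 6·104 + 2·(-223) = 457
  B = 39 + 5·104 + 5·16 − 2·457 = -275
Policy B (N := 205):
  U = 104
  G = 16
  C = -28 − 3·104 + 6·16 = -244
  N = 205
  B = 39 + 5·104 + 5·16 − 2·205 = 229
Policy C (C − 32):
  U = 104
  G = 16
  C = -28 − 3·104 + 6·16 (−32 from intervention) = -276
  N = 279 + 6·104 + 2·(-276) = 351
  B = 39 + 5·104 + 5·16 − 2·351 = -63
Comparing — Policy A: B=-275, Policy B: B=229, Policy C: B=-63. Lowest is -275 (Policy A).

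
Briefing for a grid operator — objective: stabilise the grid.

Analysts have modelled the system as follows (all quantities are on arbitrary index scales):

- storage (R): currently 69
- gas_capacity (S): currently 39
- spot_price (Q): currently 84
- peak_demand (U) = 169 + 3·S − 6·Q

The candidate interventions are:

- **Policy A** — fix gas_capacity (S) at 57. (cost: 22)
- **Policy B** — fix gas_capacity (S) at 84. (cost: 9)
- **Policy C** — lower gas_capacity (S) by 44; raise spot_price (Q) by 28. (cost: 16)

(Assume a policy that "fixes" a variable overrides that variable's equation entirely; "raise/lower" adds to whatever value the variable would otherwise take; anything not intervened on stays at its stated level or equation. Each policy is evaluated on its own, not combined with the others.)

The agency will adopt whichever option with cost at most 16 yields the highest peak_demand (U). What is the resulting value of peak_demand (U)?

Policy B (S := 84):
  S = 84
  Q = 84
  U = 169 + 3·84 − 6·84 = -83
Policy C (S − 44, Q + 28):
  S = 39 − 44 = -5
  Q = 84 + 28 = 112
  U = 169 + 3·(-5) − 6·112 = -518
Comparing — Policy B: U=-83, Policy C: U=-518. Highest is -83 (Policy B).

-83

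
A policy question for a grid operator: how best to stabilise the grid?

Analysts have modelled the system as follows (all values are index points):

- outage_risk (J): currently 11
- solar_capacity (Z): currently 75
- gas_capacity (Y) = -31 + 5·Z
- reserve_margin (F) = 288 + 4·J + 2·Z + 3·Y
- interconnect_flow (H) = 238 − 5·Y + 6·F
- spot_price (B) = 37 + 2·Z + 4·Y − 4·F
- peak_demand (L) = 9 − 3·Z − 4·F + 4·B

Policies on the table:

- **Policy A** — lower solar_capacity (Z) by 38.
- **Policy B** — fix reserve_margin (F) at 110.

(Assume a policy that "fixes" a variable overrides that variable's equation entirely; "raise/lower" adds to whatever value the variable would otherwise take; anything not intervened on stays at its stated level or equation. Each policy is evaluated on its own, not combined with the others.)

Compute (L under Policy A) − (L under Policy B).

-18390

Policy A (Z − 38):
  J = 11
  Z = 75 − 38 = 37
  Y = -31 + 5·37 = 154
  F = 288 + 4·11 + 2·37 + 3·154 = 868
  B = 37 + 2·37 + 4·154 − 4·868 = -2745
  L = 9 − 3·37 − 4·868 + 4·(-2745) = -14554
Policy B (F := 110):
  J = 11
  Z = 75
  Y = -31 + 5·75 = 344
  F = 110
  B = 37 + 2·75 + 4·344 − 4·110 = 1123
  L = 9 − 3·75 − 4·110 + 4·1123 = 3836
L: -14554 − 3836 = -18390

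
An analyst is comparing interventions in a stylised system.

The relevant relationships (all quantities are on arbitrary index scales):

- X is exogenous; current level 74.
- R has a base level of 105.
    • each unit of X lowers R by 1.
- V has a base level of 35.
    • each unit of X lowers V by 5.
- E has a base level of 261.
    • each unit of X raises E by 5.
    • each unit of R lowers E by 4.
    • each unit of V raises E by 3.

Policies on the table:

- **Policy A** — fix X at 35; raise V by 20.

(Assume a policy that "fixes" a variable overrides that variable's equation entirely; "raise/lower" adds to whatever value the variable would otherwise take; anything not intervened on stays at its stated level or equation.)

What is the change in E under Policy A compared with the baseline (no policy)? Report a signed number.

294

Baseline:
  X = 74
  R = 105 − 74 = 31
  V = 35 − 5·74 = -335
  E = 261 + 5·74 − 4·31 + 3·(-335) = -498
Policy A (X := 35, V + 20):
  X = 35
  R = 105 − 35 = 70
  V = 35 − 5·35 (+20 from intervention) = -120
  E = 261 + 5·35 − 4·70 + 3·(-120) = -204
Change in E: -204 − (-498) = 294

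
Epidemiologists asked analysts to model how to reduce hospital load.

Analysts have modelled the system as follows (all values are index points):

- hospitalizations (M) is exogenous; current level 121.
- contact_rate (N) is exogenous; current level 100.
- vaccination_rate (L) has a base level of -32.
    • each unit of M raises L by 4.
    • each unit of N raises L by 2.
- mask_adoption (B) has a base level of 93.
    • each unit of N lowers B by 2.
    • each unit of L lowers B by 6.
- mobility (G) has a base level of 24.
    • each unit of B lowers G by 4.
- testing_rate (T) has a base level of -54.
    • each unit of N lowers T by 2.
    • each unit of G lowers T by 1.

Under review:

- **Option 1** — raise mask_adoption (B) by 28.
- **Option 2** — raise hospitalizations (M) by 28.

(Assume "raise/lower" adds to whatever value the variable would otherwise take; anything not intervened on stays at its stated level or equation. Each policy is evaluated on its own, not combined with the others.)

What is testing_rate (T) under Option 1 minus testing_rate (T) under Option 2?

2800

Option 1 (B + 28):
  M = 121
  N = 100
  L = -32 + 4·121 + 2·100 = 652
  B = 93 − 2·100 − 6·652 (+28 from intervention) = -3991
  G = 24 − 4·(-3991) = 15988
  T = -54 − 2·100 − 15988 = -16242
Option 2 (M + 28):
  M = 121 + 28 = 149
  N = 100
  L = -32 + 4·149 + 2·100 = 764
  B = 93 − 2·100 − 6·764 = -4691
  G = 24 − 4·(-4691) = 18788
  T = -54 − 2·100 − 18788 = -19042
T: -16242 − (-19042) = 2800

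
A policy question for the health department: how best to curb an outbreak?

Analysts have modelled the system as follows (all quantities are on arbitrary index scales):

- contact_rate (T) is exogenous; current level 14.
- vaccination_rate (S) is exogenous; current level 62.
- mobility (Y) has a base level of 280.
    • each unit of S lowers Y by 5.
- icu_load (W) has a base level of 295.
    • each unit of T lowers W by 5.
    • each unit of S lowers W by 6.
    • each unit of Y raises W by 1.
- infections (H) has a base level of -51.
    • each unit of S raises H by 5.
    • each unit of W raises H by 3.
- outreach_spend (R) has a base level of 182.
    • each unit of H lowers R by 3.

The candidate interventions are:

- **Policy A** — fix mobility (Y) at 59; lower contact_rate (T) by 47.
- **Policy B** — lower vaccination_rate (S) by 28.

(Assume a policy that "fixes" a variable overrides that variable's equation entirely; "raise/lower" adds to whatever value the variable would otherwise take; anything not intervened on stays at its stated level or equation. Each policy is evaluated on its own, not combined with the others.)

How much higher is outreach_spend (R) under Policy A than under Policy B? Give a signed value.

Policy A (Y := 59, T − 47):
  T = 14 − 47 = -33
  S = 62
  Y = 59
  W = 295 − 5·(-33) − 6·62 + 59 = 147
  H = -51 + 5·62 + 3·147 = 700
  R = 182 − 3·700 = -1918
Policy B (S − 28):
  T = 14
  S = 62 − 28 = 34
  Y = 280 − 5·34 = 110
  W = 295 − 5·14 − 6·34 + 110 = 131
  H = -51 + 5·34 + 3·131 = 512
  R = 182 − 3·512 = -1354
R: -1918 − (-1354) = -564

-564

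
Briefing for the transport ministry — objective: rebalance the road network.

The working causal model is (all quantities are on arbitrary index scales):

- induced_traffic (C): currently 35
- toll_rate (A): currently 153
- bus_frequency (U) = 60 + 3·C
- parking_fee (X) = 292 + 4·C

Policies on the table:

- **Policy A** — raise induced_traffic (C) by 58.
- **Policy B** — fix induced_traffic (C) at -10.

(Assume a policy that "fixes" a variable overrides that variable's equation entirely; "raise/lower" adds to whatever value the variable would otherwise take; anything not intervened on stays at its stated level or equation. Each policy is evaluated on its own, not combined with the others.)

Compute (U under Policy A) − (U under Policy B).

Policy A (C + 58):
  C = 35 + 58 = 93
  U = 60 + 3·93 = 339
Policy B (C := -10):
  C = -10
  U = 60 + 3·(-10) = 30
U: 339 − 30 = 309

309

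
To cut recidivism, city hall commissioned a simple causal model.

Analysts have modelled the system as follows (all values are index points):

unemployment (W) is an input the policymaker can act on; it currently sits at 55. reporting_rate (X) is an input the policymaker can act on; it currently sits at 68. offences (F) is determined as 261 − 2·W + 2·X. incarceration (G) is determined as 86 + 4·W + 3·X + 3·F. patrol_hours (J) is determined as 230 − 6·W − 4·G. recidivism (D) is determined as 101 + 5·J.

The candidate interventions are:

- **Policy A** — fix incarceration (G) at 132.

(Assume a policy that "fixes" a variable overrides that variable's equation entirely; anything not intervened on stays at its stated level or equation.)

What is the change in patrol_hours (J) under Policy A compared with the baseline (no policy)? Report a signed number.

Baseline:
  W = 55
  X = 68
  F = 261 − 2·55 + 2·68 = 287
  G = 86 + 4·55 + 3·68 + 3·287 = 1371
  J = 230 − 6·55 − 4·1371 = -5584
Policy A (G := 132):
  W = 55
  X = 68
  F = 261 − 2·55 + 2·68 = 287
  G = 132
  J = 230 − 6·55 − 4·132 = -628
Change in J: -628 − (-5584) = 4956

4956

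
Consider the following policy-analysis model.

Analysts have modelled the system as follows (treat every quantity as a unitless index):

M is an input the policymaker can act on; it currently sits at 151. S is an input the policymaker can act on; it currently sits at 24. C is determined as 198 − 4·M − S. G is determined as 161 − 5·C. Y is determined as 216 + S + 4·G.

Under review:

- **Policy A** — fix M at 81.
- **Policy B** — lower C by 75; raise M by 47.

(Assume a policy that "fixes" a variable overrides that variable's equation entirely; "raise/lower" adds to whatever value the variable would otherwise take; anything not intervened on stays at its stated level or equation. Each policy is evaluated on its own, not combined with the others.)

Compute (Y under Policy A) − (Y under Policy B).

Policy A (M := 81):
  M = 81
  S = 24
  C = 198 − 4·81 − 24 = -150
  G = 161 − 5·(-150) = 911
  Y = 216 + 24 + 4·911 = 3884
Policy B (C − 75, M + 47):
  M = 151 + 47 = 198
  S = 24
  C = 198 − 4·198 − 24 (−75 from intervention) = -693
  G = 161 − 5·(-693) = 3626
  Y = 216 + 24 + 4·3626 = 14744
Y: 3884 − 14744 = -10860

-10860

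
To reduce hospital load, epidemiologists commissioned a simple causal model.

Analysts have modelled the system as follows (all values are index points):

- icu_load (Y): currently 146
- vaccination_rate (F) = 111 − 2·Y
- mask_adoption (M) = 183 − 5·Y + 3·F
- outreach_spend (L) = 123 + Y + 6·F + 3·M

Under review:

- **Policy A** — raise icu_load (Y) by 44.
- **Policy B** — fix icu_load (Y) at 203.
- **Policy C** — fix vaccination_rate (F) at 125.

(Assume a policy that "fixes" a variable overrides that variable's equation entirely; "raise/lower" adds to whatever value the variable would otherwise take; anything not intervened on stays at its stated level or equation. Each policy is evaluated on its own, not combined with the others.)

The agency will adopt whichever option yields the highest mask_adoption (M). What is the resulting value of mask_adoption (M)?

Policy A (Y + 44):
  Y = 146 + 44 = 190
  F = 111 − 2·190 = -269
  M = 183 − 5·190 + 3·(-269) = -1574
Policy B (Y := 203):
  Y = 203
  F = 111 − 2·203 = -295
  M = 183 − 5·203 + 3·(-295) = -1717
Policy C (F := 125):
  Y = 146
  F = 125
  M = 183 − 5·146 + 3·125 = -172
Comparing — Policy A: M=-1574, Policy B: M=-1717, Policy C: M=-172. Highest is -172 (Policy C).

-172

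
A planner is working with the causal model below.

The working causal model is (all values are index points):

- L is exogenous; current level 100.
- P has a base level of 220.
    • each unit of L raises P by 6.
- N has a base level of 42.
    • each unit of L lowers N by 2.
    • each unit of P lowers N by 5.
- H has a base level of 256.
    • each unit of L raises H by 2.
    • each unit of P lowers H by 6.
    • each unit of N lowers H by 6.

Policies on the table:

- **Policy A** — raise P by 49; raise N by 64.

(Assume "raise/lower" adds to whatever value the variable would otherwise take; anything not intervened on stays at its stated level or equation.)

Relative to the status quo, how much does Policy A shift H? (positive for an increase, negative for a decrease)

792

Baseline:
  L = 100
  P = 220 + 6·100 = 820
  N = 42 − 2·100 − 5·820 = -4258
  H = 256 + 2·100 − 6·820 − 6·(-4258) = 21084
Policy A (P + 49, N + 64):
  L = 100
  P = 220 + 6·100 (+49 from intervention) = 869
  N = 42 − 2·100 − 5·869 (+64 from intervention) = -4439
  H = 256 + 2·100 − 6·869 − 6·(-4439) = 21876
Change in H: 21876 − 21084 = 792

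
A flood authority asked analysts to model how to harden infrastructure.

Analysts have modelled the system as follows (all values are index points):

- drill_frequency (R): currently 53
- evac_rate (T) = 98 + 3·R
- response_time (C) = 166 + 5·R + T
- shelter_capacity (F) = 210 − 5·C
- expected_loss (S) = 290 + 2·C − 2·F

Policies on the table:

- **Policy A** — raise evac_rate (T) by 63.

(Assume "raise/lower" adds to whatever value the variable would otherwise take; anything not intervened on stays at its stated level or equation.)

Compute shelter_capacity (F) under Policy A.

Policy A (T + 63):
  R = 53
  T = 98 + 3·53 (+63 from intervention) = 320
  C = 166 + 5·53 + 320 = 751
  F = 210 − 5·751 = -3545

-3545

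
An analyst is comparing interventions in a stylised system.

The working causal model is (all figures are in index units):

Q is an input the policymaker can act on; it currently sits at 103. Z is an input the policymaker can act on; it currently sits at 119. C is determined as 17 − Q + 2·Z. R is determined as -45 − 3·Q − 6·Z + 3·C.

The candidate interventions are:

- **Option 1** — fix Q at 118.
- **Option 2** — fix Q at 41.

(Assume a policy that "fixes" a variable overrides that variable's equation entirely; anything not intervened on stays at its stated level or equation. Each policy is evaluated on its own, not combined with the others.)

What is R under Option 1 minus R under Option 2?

Option 1 (Q := 118):
  Q = 118
  Z = 119
  C = 17 − 118 + 2·119 = 137
  R = -45 − 3·118 − 6·119 + 3·137 = -702
Option 2 (Q := 41):
  Q = 41
  Z = 119
  C = 17 − 41 + 2·119 = 214
  R = -45 − 3·41 − 6·119 + 3·214 = -240
R: -702 − (-240) = -462

-462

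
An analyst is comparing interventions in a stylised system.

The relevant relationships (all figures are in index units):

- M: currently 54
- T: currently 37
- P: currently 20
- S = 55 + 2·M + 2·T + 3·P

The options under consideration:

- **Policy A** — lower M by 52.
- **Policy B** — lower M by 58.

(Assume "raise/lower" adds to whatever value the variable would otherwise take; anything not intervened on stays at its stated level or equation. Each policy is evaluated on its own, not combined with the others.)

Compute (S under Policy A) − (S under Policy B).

Policy A (M − 52):
  M = 54 − 52 = 2
  T = 37
  P = 20
  S = 55 + 2·2 + 2·37 + 3·20 = 193
Policy B (M − 58):
  M = 54 − 58 = -4
  T = 37
  P = 20
  S = 55 + 2·(-4) + 2·37 + 3·20 = 181
S: 193 − 181 = 12

12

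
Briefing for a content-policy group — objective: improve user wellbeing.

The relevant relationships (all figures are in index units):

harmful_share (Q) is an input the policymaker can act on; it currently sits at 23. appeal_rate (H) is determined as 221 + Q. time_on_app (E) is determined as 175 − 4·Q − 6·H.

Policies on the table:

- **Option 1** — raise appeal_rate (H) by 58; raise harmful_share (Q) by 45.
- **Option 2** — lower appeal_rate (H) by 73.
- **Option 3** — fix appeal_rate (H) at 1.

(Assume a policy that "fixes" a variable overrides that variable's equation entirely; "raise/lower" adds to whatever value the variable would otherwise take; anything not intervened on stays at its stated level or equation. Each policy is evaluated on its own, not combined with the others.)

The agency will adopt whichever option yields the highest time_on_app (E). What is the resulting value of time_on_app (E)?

Option 1 (H + 58, Q + 45):
  Q = 23 + 45 = 68
  H = 221 + 68 (+58 from intervention) = 347
  E = 175 − 4·68 − 6·347 = -2179
Option 2 (H − 73):
  Q = 23
  H = 221 + 23 (−73 from intervention) = 171
  E = 175 − 4·23 − 6·171 = -943
Option 3 (H := 1):
  Q = 23
  H = 1
  E = 175 − 4·23 − 6·1 = 77
Comparing — Option 1: E=-2179, Option 2: E=-943, Option 3: E=77. Highest is 77 (Option 3).

77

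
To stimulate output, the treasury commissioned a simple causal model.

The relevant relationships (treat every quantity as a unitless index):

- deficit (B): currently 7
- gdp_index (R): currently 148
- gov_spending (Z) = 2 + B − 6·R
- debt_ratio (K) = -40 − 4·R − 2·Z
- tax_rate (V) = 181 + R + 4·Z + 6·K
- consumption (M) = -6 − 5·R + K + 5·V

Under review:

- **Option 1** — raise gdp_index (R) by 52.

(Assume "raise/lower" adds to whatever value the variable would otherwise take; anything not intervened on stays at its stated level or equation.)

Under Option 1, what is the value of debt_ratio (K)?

1542

Option 1 (R + 52):
  B = 7
  R = 148 + 52 = 200
  Z = 2 + 7 − 6·200 = -1191
  K = -40 − 4·200 − 2·(-1191) = 1542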